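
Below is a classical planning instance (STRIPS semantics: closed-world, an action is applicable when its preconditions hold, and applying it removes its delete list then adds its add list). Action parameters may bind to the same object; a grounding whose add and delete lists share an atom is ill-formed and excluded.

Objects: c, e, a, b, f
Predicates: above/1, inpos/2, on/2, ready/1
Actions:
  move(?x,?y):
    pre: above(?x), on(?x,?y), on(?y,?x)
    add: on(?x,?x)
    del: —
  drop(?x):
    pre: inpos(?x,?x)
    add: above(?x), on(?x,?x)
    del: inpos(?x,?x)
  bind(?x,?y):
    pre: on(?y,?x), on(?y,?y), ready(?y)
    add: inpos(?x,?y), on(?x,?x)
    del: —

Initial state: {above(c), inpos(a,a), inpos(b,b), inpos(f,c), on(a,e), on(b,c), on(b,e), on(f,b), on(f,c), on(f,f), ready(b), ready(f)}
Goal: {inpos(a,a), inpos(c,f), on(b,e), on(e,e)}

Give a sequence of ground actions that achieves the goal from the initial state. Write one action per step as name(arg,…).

drop(b); bind(c,f); bind(e,b)

1. drop(b)  →  {above(b), above(c), inpos(a,a), inpos(f,c), on(a,e), on(b,b), on(b,c), on(b,e), on(f,b), on(f,c), on(f,f), ready(b), ready(f)}
2. bind(c,f)  →  {above(b), above(c), inpos(a,a), inpos(c,f), inpos(f,c), on(a,e), on(b,b), on(b,c), on(b,e), on(c,c), on(f,b), on(f,c), on(f,f), ready(b), ready(f)}
3. bind(e,b)  →  {above(b), above(c), inpos(a,a), inpos(c,f), inpos(e,b), inpos(f,c), on(a,e), on(b,b), on(b,c), on(b,e), on(c,c), on(e,e), on(f,b), on(f,c), on(f,f), ready(b), ready(f)}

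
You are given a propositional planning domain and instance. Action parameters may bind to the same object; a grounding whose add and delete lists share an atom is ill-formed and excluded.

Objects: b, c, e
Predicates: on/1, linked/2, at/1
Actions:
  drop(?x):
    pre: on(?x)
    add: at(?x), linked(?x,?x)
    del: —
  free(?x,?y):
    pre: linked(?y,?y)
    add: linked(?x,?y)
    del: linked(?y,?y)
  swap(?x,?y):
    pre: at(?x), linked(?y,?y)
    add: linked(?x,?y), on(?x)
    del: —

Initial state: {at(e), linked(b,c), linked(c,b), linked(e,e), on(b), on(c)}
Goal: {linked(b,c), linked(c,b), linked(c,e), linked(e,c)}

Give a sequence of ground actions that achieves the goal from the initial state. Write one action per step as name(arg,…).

1. drop(c)  →  {at(c), at(e), linked(b,c), linked(c,b), linked(c,c), linked(e,e), on(b), on(c)}
2. free(c,e)  →  {at(c), at(e), linked(b,c), linked(c,b), linked(c,c), linked(c,e), on(b), on(c)}
3. free(e,c)  →  {at(c), at(e), linked(b,c), linked(c,b), linked(c,e), linked(e,c), on(b), on(c)}

drop(c); free(c,e); free(e,c)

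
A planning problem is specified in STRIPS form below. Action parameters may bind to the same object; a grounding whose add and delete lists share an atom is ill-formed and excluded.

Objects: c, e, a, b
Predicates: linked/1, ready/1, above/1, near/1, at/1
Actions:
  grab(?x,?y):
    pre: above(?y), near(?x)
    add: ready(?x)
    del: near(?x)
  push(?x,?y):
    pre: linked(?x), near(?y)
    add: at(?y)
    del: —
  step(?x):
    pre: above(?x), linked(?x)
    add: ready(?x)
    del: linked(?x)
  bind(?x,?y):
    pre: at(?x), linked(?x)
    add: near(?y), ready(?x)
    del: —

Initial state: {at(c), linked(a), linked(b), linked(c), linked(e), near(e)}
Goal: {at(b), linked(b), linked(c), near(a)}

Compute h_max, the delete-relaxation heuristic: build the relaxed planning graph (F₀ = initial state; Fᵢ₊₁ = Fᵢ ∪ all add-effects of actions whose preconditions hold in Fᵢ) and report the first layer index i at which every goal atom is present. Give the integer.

2

F0 = init (6 atoms)
F1 = F0 ∪ {at(e), near(a), near(b), near(c), ready(c)}  (11 atoms)
F2 = F1 ∪ {at(a), at(b), ready(e)}  (14 atoms)
goal ⊆ F2  ⇒  h_max = 2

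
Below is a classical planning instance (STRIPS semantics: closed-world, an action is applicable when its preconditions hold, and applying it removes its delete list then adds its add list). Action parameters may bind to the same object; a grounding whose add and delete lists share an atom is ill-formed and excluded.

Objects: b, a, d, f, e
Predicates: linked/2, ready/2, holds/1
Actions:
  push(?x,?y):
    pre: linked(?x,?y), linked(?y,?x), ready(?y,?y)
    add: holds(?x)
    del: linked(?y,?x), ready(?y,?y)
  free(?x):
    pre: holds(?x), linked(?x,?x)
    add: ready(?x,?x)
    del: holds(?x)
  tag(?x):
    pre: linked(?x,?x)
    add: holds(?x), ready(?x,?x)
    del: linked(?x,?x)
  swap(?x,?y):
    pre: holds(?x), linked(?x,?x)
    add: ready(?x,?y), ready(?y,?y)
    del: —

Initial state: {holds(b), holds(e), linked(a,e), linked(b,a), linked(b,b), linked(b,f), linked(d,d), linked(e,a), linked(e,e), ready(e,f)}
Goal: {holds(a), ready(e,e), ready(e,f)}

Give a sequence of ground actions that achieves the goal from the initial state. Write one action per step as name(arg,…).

1. free(e)  →  {holds(b), linked(a,e), linked(b,a), linked(b,b), linked(b,f), linked(d,d), linked(e,a), linked(e,e), ready(e,e), ready(e,f)}
2. push(a,e)  →  {holds(a), holds(b), linked(a,e), linked(b,a), linked(b,b), linked(b,f), linked(d,d), linked(e,e), ready(e,f)}
3. tag(e)  →  {holds(a), holds(b), holds(e), linked(a,e), linked(b,a), linked(b,b), linked(b,f), linked(d,d), ready(e,e), ready(e,f)}

free(e); push(a,e); tag(e)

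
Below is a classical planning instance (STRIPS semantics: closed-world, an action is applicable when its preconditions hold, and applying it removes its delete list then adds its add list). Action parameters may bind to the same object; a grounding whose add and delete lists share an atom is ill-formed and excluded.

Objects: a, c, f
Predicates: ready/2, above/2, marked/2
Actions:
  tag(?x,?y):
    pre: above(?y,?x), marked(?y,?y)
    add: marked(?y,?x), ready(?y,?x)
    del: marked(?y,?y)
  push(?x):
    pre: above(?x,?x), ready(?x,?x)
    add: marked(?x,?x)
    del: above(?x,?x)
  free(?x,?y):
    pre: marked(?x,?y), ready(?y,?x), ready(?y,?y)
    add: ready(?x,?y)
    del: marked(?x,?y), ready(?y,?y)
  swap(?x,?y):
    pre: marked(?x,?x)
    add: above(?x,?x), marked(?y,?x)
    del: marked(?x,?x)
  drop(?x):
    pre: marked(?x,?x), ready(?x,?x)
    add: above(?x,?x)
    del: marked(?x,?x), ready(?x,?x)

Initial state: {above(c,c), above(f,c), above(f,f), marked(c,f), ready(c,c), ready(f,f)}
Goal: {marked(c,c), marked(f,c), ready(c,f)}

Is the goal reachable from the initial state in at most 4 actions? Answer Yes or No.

Yes

1. push(c)  →  {above(f,c), above(f,f), marked(c,c), marked(c,f), ready(c,c), ready(f,f)}
2. push(f)  →  {above(f,c), marked(c,c), marked(c,f), marked(f,f), ready(c,c), ready(f,f)}
3. tag(c,f)  →  {above(f,c), marked(c,c), marked(c,f), marked(f,c), ready(c,c), ready(f,c), ready(f,f)}
4. free(c,f)  →  {above(f,c), marked(c,c), marked(f,c), ready(c,c), ready(c,f), ready(f,c)}
optimal plan length = 4; 4 ≤ 4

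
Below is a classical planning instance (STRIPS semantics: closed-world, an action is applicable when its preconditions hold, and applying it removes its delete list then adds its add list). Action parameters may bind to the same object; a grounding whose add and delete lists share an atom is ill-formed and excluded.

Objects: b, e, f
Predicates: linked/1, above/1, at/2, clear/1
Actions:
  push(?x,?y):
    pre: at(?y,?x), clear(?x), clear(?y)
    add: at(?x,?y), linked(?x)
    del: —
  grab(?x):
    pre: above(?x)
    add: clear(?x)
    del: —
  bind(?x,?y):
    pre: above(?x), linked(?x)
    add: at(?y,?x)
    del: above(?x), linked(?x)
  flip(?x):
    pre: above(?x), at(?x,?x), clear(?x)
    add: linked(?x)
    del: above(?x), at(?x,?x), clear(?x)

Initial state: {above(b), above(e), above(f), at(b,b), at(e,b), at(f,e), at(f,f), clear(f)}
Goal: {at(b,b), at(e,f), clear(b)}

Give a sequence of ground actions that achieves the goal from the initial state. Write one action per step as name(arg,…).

push(f,f); grab(b); bind(f,e)

1. push(f,f)  →  {above(b), above(e), above(f), at(b,b), at(e,b), at(f,e), at(f,f), clear(f), linked(f)}
2. grab(b)  →  {above(b), above(e), above(f), at(b,b), at(e,b), at(f,e), at(f,f), clear(b), clear(f), linked(f)}
3. bind(f,e)  →  {above(b), above(e), at(b,b), at(e,b), at(e,f), at(f,e), at(f,f), clear(b), clear(f)}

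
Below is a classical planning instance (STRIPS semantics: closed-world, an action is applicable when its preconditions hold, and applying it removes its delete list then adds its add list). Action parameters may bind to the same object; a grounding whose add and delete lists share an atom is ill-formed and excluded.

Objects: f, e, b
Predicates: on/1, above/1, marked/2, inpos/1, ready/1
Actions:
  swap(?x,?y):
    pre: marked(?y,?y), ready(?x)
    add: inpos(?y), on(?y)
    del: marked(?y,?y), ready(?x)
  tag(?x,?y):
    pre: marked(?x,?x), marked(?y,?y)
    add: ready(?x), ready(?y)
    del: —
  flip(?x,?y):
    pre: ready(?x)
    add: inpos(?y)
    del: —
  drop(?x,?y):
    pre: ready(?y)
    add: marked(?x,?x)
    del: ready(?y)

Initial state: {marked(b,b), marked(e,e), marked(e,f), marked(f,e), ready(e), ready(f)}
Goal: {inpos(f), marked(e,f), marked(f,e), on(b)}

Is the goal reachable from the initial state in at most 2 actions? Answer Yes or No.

1. swap(f,b)  →  {inpos(b), marked(e,e), marked(e,f), marked(f,e), on(b), ready(e)}
2. flip(e,f)  →  {inpos(b), inpos(f), marked(e,e), marked(e,f), marked(f,e), on(b), ready(e)}
optimal plan length = 2; 2 ≤ 2

Yes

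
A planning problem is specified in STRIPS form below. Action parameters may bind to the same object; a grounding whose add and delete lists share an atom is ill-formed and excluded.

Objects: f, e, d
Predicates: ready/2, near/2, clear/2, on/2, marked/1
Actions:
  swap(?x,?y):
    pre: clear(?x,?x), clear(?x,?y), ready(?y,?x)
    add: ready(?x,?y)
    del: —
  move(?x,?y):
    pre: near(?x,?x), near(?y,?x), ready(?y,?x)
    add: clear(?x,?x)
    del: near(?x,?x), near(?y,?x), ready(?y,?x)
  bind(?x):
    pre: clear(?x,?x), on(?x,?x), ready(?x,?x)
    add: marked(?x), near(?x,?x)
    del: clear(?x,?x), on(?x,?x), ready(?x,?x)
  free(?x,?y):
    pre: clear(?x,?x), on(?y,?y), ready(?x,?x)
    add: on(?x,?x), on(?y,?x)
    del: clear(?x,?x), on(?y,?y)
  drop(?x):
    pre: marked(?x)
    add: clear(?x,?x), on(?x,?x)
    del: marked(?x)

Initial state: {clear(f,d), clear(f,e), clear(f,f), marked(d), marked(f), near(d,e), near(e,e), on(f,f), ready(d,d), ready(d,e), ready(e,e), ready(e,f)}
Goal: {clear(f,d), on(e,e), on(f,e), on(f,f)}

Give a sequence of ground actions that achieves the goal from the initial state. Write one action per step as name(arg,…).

move(e,d); free(e,f); drop(f)

1. move(e,d)  →  {clear(e,e), clear(f,d), clear(f,e), clear(f,f), marked(d), marked(f), on(f,f), ready(d,d), ready(e,e), ready(e,f)}
2. free(e,f)  →  {clear(f,d), clear(f,e), clear(f,f), marked(d), marked(f), on(e,e), on(f,e), ready(d,d), ready(e,e), ready(e,f)}
3. drop(f)  →  {clear(f,d), clear(f,e), clear(f,f), marked(d), on(e,e), on(f,e), on(f,f), ready(d,d), ready(e,e), ready(e,f)}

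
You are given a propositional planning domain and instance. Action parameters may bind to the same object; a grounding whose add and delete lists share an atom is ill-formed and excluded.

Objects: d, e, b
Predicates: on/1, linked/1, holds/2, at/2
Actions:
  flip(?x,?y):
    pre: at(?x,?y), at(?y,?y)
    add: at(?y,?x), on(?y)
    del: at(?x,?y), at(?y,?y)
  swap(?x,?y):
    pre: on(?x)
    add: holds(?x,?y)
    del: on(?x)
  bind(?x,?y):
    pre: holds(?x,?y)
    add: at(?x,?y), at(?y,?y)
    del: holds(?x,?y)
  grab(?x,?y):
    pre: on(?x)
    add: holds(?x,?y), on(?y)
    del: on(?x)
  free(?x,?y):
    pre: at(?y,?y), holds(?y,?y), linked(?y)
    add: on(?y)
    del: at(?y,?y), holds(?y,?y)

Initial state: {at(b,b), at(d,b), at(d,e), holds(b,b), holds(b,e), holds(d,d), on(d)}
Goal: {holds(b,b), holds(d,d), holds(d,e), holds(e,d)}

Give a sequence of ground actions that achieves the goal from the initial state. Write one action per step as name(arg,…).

grab(d,e); swap(e,d)

1. grab(d,e)  →  {at(b,b), at(d,b), at(d,e), holds(b,b), holds(b,e), holds(d,d), holds(d,e), on(e)}
2. swap(e,d)  →  {at(b,b), at(d,b), at(d,e), holds(b,b), holds(b,e), holds(d,d), holds(d,e), holds(e,d)}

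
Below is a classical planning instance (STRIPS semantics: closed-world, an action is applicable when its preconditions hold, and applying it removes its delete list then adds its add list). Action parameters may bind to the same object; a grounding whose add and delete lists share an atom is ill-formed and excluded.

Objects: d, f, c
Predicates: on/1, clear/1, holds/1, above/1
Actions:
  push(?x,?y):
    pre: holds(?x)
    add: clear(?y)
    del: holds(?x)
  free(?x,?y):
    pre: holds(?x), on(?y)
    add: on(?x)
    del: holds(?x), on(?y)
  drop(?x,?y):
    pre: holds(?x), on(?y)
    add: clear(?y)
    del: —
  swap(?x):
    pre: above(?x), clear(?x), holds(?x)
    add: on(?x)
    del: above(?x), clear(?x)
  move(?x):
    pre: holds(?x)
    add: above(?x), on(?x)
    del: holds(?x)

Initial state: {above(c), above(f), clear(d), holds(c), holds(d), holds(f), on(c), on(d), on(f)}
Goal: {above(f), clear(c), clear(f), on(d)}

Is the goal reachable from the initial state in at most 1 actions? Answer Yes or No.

No

1. push(d,f)  →  {above(c), above(f), clear(d), clear(f), holds(c), holds(f), on(c), on(d), on(f)}
2. push(f,c)  →  {above(c), above(f), clear(c), clear(d), clear(f), holds(c), on(c), on(d), on(f)}
optimal plan length = 2; 2 > 1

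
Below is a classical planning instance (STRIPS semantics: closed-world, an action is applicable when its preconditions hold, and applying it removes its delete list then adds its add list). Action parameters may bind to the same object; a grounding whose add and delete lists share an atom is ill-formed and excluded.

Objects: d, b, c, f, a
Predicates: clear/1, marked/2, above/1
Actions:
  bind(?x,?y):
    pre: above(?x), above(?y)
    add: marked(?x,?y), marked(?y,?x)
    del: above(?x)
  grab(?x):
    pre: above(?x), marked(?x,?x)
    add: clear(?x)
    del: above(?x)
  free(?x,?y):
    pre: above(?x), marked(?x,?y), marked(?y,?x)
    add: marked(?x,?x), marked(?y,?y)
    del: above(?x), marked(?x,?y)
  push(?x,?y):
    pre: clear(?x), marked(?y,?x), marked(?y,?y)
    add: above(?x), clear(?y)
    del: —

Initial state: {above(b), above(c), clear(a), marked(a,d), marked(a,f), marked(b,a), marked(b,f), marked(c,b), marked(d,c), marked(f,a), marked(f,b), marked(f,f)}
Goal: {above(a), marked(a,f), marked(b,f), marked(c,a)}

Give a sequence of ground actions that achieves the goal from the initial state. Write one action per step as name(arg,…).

1. push(a,f)  →  {above(a), above(b), above(c), clear(a), clear(f), marked(a,d), marked(a,f), marked(b,a), marked(b,f), marked(c,b), marked(d,c), marked(f,a), marked(f,b), marked(f,f)}
2. bind(c,a)  →  {above(a), above(b), clear(a), clear(f), marked(a,c), marked(a,d), marked(a,f), marked(b,a), marked(b,f), marked(c,a), marked(c,b), marked(d,c), marked(f,a), marked(f,b), marked(f,f)}

push(a,f); bind(c,a)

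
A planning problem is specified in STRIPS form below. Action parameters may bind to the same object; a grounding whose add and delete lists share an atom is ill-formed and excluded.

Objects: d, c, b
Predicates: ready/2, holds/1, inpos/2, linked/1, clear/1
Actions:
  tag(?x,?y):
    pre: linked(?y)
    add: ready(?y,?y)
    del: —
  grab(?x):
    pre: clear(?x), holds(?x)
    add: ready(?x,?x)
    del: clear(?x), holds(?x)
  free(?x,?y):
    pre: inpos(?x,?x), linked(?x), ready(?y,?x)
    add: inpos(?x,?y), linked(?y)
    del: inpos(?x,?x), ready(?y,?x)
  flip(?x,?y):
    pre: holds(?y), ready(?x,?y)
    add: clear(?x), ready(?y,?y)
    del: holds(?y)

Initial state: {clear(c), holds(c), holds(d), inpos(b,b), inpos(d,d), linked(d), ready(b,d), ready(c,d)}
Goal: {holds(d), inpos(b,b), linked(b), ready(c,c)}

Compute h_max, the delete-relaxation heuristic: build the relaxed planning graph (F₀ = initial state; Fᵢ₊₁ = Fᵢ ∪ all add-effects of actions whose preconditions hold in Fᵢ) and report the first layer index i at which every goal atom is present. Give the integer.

F0 = init (8 atoms)
F1 = F0 ∪ {clear(b), inpos(d,b), inpos(d,c), linked(b), linked(c), ready(c,c), ready(d,d)}  (15 atoms)
goal ⊆ F1  ⇒  h_max = 1

1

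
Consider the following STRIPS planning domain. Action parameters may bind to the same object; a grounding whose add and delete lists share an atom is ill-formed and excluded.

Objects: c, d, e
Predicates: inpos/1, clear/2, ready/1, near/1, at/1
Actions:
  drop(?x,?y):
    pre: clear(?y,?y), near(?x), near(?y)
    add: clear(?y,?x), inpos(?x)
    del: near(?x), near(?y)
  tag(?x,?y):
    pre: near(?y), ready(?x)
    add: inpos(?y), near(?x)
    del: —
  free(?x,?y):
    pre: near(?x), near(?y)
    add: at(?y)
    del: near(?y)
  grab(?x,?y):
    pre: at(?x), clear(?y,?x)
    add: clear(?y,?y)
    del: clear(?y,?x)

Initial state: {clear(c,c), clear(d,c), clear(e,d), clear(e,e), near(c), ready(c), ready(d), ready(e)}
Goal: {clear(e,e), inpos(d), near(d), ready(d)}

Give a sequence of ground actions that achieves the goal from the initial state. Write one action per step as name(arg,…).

1. tag(d,c)  →  {clear(c,c), clear(d,c), clear(e,d), clear(e,e), inpos(c), near(c), near(d), ready(c), ready(d), ready(e)}
2. tag(c,d)  →  {clear(c,c), clear(d,c), clear(e,d), clear(e,e), inpos(c), inpos(d), near(c), near(d), ready(c), ready(d), ready(e)}

tag(d,c); tag(c,d)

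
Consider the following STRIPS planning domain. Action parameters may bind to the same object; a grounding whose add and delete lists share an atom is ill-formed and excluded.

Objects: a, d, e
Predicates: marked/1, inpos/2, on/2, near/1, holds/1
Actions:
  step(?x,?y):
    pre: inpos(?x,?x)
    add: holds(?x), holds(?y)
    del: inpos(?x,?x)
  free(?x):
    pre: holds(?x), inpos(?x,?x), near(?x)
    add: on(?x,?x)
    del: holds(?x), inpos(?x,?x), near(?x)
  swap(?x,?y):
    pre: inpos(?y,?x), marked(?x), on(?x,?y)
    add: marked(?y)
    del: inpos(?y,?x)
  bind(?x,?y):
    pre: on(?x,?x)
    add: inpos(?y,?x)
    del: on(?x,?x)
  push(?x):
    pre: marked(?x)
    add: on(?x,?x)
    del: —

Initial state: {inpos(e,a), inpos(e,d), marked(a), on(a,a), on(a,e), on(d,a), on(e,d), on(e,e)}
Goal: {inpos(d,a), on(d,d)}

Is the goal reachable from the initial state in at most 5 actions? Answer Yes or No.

Yes

1. swap(a,e)  →  {inpos(e,d), marked(a), marked(e), on(a,a), on(a,e), on(d,a), on(e,d), on(e,e)}
2. bind(a,d)  →  {inpos(d,a), inpos(e,d), marked(a), marked(e), on(a,e), on(d,a), on(e,d), on(e,e)}
3. bind(e,d)  →  {inpos(d,a), inpos(d,e), inpos(e,d), marked(a), marked(e), on(a,e), on(d,a), on(e,d)}
4. swap(e,d)  →  {inpos(d,a), inpos(e,d), marked(a), marked(d), marked(e), on(a,e), on(d,a), on(e,d)}
5. push(d)  →  {inpos(d,a), inpos(e,d), marked(a), marked(d), marked(e), on(a,e), on(d,a), on(d,d), on(e,d)}
optimal plan length = 5; 5 ≤ 5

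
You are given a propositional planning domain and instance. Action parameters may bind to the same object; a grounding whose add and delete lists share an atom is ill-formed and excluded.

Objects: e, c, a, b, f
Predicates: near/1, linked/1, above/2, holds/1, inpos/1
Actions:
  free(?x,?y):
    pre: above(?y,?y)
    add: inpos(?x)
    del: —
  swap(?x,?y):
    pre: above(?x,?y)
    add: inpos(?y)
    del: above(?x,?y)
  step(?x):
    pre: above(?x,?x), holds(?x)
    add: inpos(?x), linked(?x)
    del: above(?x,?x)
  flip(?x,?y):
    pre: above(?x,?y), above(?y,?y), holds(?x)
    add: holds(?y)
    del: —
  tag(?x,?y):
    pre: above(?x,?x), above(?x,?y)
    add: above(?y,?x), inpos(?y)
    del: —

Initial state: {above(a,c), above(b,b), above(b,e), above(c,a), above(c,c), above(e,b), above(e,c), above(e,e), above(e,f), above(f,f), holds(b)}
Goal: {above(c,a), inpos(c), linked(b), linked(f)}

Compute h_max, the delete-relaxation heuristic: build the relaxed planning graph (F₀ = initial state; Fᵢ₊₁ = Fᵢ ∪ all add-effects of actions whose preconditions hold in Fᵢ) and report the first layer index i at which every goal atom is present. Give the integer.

F0 = init (11 atoms)
F1 = F0 ∪ {above(c,e), above(f,e), holds(e), inpos(a), inpos(b), inpos(c), inpos(e), inpos(f), linked(b)}  (20 atoms)
F2 = F1 ∪ {holds(c), holds(f), linked(e)}  (23 atoms)
F3 = F2 ∪ {linked(c), linked(f)}  (25 atoms)
goal ⊆ F3  ⇒  h_max = 3

3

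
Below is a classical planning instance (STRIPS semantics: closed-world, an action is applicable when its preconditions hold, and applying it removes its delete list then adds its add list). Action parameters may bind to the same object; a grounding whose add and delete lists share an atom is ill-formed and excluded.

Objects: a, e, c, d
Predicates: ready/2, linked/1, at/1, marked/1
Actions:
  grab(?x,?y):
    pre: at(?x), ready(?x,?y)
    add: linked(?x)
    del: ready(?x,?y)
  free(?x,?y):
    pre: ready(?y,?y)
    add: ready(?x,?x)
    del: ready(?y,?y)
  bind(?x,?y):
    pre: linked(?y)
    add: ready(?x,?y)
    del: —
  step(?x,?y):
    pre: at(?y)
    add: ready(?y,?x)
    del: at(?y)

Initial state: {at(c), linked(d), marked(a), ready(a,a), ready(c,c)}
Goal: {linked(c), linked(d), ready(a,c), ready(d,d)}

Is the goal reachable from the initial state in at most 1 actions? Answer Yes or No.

1. grab(c,c)  →  {at(c), linked(c), linked(d), marked(a), ready(a,a)}
2. free(d,a)  →  {at(c), linked(c), linked(d), marked(a), ready(d,d)}
3. bind(a,c)  →  {at(c), linked(c), linked(d), marked(a), ready(a,c), ready(d,d)}
optimal plan length = 3; 3 > 1

No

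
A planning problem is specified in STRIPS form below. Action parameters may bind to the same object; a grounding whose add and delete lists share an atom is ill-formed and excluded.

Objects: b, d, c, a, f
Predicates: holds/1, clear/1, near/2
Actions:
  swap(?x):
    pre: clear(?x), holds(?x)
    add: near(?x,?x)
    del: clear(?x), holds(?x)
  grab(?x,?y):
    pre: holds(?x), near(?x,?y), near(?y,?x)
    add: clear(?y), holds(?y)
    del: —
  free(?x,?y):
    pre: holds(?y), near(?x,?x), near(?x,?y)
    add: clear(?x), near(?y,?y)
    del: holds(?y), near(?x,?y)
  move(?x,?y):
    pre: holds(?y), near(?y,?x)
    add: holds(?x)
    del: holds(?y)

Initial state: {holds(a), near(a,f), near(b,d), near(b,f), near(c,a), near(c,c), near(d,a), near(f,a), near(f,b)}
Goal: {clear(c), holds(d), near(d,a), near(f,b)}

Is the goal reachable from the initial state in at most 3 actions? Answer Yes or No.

No

1. grab(a,f)  →  {clear(f), holds(a), holds(f), near(a,f), near(b,d), near(b,f), near(c,a), near(c,c), near(d,a), near(f,a), near(f,b)}
2. grab(f,b)  →  {clear(b), clear(f), holds(a), holds(b), holds(f), near(a,f), near(b,d), near(b,f), near(c,a), near(c,c), near(d,a), near(f,a), near(f,b)}
3. free(c,a)  →  {clear(b), clear(c), clear(f), holds(b), holds(f), near(a,a), near(a,f), near(b,d), near(b,f), near(c,c), near(d,a), near(f,a), near(f,b)}
4. move(d,b)  →  {clear(b), clear(c), clear(f), holds(d), holds(f), near(a,a), near(a,f), near(b,d), near(b,f), near(c,c), near(d,a), near(f,a), near(f,b)}
optimal plan length = 4; 4 > 3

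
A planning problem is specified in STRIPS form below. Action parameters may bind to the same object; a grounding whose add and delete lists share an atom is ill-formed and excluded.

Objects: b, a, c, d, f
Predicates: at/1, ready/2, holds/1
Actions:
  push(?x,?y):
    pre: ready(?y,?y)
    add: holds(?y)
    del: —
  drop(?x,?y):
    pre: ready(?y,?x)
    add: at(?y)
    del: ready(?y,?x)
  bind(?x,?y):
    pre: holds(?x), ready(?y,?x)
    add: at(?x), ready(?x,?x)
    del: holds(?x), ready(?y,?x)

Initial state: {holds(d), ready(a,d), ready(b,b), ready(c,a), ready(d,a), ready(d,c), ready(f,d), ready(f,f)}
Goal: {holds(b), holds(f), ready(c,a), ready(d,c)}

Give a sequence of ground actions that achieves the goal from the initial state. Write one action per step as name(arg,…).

1. push(b,b)  →  {holds(b), holds(d), ready(a,d), ready(b,b), ready(c,a), ready(d,a), ready(d,c), ready(f,d), ready(f,f)}
2. push(b,f)  →  {holds(b), holds(d), holds(f), ready(a,d), ready(b,b), ready(c,a), ready(d,a), ready(d,c), ready(f,d), ready(f,f)}

push(b,b); push(b,f)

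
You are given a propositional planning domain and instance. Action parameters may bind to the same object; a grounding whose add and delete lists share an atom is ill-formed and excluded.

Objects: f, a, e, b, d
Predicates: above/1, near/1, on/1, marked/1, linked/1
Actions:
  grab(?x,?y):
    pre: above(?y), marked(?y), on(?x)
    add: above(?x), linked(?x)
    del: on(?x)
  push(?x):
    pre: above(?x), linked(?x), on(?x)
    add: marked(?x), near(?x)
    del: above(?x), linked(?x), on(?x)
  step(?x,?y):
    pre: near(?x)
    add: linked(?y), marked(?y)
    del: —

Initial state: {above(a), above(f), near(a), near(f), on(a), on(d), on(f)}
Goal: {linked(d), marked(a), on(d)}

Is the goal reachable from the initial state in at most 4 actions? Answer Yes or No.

1. step(f,a)  →  {above(a), above(f), linked(a), marked(a), near(a), near(f), on(a), on(d), on(f)}
2. step(f,d)  →  {above(a), above(f), linked(a), linked(d), marked(a), marked(d), near(a), near(f), on(a), on(d), on(f)}
optimal plan length = 2; 2 ≤ 4

Yes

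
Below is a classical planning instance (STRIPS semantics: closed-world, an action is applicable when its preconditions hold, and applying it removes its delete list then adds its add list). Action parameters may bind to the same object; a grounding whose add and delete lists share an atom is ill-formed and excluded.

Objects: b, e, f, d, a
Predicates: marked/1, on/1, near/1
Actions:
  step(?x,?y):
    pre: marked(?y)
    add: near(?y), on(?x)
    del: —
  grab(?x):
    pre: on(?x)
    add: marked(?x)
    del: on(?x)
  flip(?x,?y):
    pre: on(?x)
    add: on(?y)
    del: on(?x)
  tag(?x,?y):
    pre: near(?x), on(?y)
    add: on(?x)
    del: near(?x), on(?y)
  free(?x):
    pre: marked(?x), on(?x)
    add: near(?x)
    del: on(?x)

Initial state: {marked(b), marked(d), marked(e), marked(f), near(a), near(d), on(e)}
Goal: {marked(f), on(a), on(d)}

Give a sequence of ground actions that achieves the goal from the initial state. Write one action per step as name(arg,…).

1. step(d,b)  →  {marked(b), marked(d), marked(e), marked(f), near(a), near(b), near(d), on(d), on(e)}
2. step(a,b)  →  {marked(b), marked(d), marked(e), marked(f), near(a), near(b), near(d), on(a), on(d), on(e)}

step(d,b); step(a,b)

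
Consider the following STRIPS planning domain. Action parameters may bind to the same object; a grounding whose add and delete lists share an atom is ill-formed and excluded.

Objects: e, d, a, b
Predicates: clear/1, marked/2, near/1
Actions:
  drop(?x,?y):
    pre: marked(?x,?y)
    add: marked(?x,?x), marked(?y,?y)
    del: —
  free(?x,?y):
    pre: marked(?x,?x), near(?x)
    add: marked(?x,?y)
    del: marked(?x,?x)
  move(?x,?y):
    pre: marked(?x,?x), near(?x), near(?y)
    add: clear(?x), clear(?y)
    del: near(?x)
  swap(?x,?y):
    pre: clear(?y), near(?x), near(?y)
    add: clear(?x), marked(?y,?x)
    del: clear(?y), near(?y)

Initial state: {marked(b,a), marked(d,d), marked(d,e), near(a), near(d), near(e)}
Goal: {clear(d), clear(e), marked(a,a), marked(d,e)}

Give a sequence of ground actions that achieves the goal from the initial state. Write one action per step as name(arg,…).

drop(b,a); move(d,e)

1. drop(b,a)  →  {marked(a,a), marked(b,a), marked(b,b), marked(d,d), marked(d,e), near(a), near(d), near(e)}
2. move(d,e)  →  {clear(d), clear(e), marked(a,a), marked(b,a), marked(b,b), marked(d,d), marked(d,e), near(a), near(e)}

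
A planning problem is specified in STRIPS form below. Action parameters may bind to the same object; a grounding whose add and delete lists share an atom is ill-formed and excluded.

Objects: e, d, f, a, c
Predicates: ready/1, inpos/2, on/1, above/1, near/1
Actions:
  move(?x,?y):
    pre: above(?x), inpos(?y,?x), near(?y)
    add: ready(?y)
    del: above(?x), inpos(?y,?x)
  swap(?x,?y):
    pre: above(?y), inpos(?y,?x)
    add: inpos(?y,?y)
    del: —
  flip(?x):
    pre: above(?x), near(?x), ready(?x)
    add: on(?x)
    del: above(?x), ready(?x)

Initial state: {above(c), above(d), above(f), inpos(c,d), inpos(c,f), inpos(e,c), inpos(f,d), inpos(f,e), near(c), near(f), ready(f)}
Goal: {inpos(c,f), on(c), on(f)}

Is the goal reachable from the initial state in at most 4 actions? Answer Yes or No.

Yes

1. move(d,c)  →  {above(c), above(f), inpos(c,f), inpos(e,c), inpos(f,d), inpos(f,e), near(c), near(f), ready(c), ready(f)}
2. flip(f)  →  {above(c), inpos(c,f), inpos(e,c), inpos(f,d), inpos(f,e), near(c), near(f), on(f), ready(c)}
3. flip(c)  →  {inpos(c,f), inpos(e,c), inpos(f,d), inpos(f,e), near(c), near(f), on(c), on(f)}
optimal plan length = 3; 3 ≤ 4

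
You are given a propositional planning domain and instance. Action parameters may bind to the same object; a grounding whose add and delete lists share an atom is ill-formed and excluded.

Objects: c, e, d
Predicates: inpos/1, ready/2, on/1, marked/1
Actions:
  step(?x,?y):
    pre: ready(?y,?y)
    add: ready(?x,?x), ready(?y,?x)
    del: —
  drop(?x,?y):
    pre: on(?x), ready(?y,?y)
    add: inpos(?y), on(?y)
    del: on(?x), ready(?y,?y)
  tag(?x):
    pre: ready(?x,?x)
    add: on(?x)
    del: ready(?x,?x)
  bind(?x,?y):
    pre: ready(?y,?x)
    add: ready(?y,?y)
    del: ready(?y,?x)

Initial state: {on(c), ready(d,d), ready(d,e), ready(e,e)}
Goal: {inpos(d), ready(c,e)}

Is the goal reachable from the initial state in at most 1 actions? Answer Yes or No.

1. step(c,e)  →  {on(c), ready(c,c), ready(d,d), ready(d,e), ready(e,c), ready(e,e)}
2. step(e,c)  →  {on(c), ready(c,c), ready(c,e), ready(d,d), ready(d,e), ready(e,c), ready(e,e)}
3. drop(c,d)  →  {inpos(d), on(d), ready(c,c), ready(c,e), ready(d,e), ready(e,c), ready(e,e)}
optimal plan length = 3; 3 > 1

No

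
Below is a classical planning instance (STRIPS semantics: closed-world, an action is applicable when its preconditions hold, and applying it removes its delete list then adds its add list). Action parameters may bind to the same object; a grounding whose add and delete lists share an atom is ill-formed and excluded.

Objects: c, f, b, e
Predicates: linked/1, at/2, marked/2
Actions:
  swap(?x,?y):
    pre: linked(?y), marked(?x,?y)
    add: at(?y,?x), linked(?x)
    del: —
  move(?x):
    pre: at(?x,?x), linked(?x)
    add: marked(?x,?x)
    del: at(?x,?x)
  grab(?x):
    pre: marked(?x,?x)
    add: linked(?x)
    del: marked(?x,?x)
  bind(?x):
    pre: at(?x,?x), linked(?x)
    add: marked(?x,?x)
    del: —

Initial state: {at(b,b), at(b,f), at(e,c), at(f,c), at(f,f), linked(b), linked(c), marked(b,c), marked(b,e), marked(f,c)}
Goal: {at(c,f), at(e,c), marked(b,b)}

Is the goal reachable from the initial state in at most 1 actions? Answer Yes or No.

1. swap(f,c)  →  {at(b,b), at(b,f), at(c,f), at(e,c), at(f,c), at(f,f), linked(b), linked(c), linked(f), marked(b,c), marked(b,e), marked(f,c)}
2. move(b)  →  {at(b,f), at(c,f), at(e,c), at(f,c), at(f,f), linked(b), linked(c), linked(f), marked(b,b), marked(b,c), marked(b,e), marked(f,c)}
optimal plan length = 2; 2 > 1

No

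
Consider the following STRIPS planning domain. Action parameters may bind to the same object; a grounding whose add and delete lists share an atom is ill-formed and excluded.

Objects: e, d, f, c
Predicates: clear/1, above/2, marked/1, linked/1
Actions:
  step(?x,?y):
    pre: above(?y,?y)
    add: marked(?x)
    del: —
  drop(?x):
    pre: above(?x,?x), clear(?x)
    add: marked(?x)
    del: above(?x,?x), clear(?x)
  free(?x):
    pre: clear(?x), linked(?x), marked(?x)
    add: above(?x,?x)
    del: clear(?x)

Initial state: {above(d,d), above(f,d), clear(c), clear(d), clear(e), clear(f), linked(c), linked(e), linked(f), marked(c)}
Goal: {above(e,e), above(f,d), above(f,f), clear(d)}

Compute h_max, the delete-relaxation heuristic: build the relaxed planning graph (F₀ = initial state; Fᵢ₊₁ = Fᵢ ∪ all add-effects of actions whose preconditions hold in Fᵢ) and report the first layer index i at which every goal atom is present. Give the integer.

2

F0 = init (10 atoms)
F1 = F0 ∪ {above(c,c), marked(d), marked(e), marked(f)}  (14 atoms)
F2 = F1 ∪ {above(e,e), above(f,f)}  (16 atoms)
goal ⊆ F2  ⇒  h_max = 2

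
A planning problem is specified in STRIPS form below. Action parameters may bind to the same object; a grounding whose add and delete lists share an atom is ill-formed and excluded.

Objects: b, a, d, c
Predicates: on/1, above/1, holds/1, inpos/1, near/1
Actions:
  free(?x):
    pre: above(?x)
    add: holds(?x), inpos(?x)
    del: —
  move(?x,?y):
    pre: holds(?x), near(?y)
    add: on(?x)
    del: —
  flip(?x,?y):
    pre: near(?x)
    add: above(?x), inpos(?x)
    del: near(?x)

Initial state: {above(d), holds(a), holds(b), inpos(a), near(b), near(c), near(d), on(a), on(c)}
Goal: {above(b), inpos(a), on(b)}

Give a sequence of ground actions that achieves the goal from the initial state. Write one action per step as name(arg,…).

1. move(b,b)  →  {above(d), holds(a), holds(b), inpos(a), near(b), near(c), near(d), on(a), on(b), on(c)}
2. flip(b,b)  →  {above(b), above(d), holds(a), holds(b), inpos(a), inpos(b), near(c), near(d), on(a), on(b), on(c)}

move(b,b); flip(b,b)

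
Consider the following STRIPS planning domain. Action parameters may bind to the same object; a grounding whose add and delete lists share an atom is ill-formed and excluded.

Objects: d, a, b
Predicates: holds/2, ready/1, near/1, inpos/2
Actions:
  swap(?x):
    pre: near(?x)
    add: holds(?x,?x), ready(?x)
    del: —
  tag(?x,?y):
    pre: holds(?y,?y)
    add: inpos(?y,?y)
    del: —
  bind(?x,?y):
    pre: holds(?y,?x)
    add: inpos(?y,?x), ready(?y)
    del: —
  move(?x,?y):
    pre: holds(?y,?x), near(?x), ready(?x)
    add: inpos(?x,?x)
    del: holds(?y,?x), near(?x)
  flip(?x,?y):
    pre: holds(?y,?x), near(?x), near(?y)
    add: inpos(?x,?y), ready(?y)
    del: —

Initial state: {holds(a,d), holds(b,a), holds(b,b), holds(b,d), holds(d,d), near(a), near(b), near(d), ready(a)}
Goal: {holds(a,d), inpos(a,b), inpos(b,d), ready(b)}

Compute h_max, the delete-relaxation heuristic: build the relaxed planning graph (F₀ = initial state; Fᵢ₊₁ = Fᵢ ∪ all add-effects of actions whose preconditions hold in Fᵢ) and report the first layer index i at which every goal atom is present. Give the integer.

F0 = init (9 atoms)
F1 = F0 ∪ {holds(a,a), inpos(a,a), inpos(a,b), inpos(a,d), inpos(b,a), inpos(b,b), inpos(b,d), inpos(d,a), inpos(d,b), inpos(d,d), ready(b), ready(d)}  (21 atoms)
goal ⊆ F1  ⇒  h_max = 1

1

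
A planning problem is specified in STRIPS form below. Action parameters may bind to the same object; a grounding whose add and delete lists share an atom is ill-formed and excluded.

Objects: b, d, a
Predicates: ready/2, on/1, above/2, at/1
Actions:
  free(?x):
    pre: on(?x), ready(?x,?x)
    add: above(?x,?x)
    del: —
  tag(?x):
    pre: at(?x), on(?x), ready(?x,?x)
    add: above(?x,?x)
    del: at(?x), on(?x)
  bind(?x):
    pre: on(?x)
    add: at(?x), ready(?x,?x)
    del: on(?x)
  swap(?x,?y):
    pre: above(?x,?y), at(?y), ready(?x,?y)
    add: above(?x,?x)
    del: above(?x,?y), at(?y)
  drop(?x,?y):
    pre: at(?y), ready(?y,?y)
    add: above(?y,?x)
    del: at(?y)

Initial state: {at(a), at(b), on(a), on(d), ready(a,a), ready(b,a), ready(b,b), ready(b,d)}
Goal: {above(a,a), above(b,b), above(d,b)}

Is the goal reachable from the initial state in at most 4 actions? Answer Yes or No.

1. free(a)  →  {above(a,a), at(a), at(b), on(a), on(d), ready(a,a), ready(b,a), ready(b,b), ready(b,d)}
2. bind(d)  →  {above(a,a), at(a), at(b), at(d), on(a), ready(a,a), ready(b,a), ready(b,b), ready(b,d), ready(d,d)}
3. drop(b,b)  →  {above(a,a), above(b,b), at(a), at(d), on(a), ready(a,a), ready(b,a), ready(b,b), ready(b,d), ready(d,d)}
4. drop(b,d)  →  {above(a,a), above(b,b), above(d,b), at(a), on(a), ready(a,a), ready(b,a), ready(b,b), ready(b,d), ready(d,d)}
optimal plan length = 4; 4 ≤ 4

Yes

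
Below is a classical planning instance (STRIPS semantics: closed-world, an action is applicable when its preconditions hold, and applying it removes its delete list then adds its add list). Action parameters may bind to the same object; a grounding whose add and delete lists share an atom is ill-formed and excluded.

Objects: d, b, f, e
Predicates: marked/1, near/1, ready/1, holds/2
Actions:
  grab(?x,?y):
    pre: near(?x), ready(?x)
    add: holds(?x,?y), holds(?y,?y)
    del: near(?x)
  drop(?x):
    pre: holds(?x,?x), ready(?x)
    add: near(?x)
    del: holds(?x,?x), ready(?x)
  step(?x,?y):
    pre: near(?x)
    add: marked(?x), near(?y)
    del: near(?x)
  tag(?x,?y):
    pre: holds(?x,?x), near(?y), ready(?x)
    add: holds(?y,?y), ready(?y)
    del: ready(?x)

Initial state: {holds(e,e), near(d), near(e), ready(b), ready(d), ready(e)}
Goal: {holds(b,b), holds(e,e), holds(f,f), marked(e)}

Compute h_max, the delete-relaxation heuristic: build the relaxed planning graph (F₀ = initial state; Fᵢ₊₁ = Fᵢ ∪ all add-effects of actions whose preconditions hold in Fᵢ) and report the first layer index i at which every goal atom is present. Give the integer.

F0 = init (6 atoms)
F1 = F0 ∪ {holds(b,b), holds(d,b), holds(d,d), holds(d,e), holds(d,f), holds(e,b), holds(e,d), holds(e,f), holds(f,f), marked(d), marked(e), near(b), near(f)}  (19 atoms)
goal ⊆ F1  ⇒  h_max = 1

1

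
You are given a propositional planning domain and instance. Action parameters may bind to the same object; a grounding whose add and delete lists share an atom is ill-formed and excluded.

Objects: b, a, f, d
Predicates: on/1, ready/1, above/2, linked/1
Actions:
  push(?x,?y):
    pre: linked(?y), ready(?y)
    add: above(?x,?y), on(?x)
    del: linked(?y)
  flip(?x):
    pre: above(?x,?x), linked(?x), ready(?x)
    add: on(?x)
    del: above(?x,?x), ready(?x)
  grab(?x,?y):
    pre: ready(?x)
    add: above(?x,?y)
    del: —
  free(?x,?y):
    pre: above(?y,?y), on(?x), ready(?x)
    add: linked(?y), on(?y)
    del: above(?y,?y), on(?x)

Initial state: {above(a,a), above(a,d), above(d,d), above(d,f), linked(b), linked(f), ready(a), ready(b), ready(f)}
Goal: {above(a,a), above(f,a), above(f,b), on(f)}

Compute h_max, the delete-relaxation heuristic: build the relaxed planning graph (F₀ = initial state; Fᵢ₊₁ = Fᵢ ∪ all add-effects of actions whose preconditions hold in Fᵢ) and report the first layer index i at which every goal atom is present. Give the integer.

1

F0 = init (9 atoms)
F1 = F0 ∪ {above(a,b), above(a,f), above(b,a), above(b,b), above(b,d), above(b,f), above(d,b), above(f,a), above(f,b), above(f,d), above(f,f), on(a), on(b), on(d), on(f)}  (24 atoms)
goal ⊆ F1  ⇒  h_max = 1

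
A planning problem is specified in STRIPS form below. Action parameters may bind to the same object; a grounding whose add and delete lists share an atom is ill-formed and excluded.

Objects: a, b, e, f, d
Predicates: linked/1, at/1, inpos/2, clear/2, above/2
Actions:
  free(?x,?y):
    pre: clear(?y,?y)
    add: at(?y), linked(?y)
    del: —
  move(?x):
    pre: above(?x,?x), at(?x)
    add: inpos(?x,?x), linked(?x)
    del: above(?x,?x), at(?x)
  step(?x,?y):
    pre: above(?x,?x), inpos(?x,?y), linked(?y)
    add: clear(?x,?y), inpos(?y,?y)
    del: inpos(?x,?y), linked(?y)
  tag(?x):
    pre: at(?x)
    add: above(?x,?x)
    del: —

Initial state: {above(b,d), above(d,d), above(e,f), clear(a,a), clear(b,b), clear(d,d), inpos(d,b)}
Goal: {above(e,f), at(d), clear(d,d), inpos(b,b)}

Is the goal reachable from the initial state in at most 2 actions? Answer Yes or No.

1. free(a,b)  →  {above(b,d), above(d,d), above(e,f), at(b), clear(a,a), clear(b,b), clear(d,d), inpos(d,b), linked(b)}
2. free(a,d)  →  {above(b,d), above(d,d), above(e,f), at(b), at(d), clear(a,a), clear(b,b), clear(d,d), inpos(d,b), linked(b), linked(d)}
3. step(d,b)  →  {above(b,d), above(d,d), above(e,f), at(b), at(d), clear(a,a), clear(b,b), clear(d,b), clear(d,d), inpos(b,b), linked(d)}
optimal plan length = 3; 3 > 2

No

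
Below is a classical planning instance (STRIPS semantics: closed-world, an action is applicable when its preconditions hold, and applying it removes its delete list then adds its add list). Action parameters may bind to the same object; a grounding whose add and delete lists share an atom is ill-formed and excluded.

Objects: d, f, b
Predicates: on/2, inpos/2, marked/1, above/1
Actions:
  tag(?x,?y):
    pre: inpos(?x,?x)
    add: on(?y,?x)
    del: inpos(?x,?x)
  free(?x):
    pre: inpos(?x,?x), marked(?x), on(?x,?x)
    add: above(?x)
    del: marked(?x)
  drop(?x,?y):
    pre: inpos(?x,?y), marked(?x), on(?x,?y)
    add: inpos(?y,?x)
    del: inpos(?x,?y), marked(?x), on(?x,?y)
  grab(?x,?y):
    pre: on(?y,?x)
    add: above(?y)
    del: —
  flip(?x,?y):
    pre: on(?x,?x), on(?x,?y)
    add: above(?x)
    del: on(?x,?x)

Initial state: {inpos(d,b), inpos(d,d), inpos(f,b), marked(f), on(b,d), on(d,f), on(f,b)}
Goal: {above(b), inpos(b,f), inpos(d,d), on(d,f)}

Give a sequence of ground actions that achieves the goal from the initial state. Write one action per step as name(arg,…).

1. drop(f,b)  →  {inpos(b,f), inpos(d,b), inpos(d,d), on(b,d), on(d,f)}
2. grab(d,b)  →  {above(b), inpos(b,f), inpos(d,b), inpos(d,d), on(b,d), on(d,f)}

drop(f,b); grab(d,b)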